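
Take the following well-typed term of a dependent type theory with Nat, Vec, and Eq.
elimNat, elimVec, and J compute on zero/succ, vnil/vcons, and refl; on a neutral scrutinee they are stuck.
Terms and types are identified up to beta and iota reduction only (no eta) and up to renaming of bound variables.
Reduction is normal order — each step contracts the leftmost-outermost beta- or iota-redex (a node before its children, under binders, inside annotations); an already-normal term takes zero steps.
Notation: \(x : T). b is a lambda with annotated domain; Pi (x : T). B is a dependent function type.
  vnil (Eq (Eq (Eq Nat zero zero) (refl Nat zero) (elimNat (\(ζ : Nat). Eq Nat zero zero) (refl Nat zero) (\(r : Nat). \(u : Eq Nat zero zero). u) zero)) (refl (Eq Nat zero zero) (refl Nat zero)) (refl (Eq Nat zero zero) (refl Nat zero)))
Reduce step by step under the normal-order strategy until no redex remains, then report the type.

normal-order reduction:
  vnil (Eq (Eq (Eq Nat zero zero) (refl Nat zero) (elimNat (\(ζ : Nat). Eq Nat zero zero) (refl Nat zero) (\(r : Nat). \(u : Eq Nat zero zero). u) zero)) (refl (Eq Nat zero zero) (refl Nat zero)) (refl (Eq Nat zero zero) (refl Nat zero)))
  ~> vnil (Eq (Eq (Eq Nat zero zero) (refl Nat zero) (refl Nat zero)) (refl (Eq Nat zero zero) (refl Nat zero)) (refl (Eq Nat zero zero) (refl Nat zero)))
the term's type:
  Vec (Eq (Eq (Eq Nat zero zero) (refl Nat zero) (refl Nat zero)) (refl (Eq Nat zero zero) (refl Nat zero)) (refl (Eq Nat zero zero) (refl Nat zero))) zero


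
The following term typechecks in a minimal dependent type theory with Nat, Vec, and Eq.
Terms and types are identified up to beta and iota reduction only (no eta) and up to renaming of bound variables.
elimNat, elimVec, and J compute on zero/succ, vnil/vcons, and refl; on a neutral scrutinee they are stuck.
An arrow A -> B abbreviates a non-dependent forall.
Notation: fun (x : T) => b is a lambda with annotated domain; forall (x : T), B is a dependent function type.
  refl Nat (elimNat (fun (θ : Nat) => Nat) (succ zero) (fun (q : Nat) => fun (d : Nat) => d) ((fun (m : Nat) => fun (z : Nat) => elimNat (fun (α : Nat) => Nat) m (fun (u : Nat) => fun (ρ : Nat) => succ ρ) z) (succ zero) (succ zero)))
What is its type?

inferred type:
  Eq Nat (succ zero) (succ zero)


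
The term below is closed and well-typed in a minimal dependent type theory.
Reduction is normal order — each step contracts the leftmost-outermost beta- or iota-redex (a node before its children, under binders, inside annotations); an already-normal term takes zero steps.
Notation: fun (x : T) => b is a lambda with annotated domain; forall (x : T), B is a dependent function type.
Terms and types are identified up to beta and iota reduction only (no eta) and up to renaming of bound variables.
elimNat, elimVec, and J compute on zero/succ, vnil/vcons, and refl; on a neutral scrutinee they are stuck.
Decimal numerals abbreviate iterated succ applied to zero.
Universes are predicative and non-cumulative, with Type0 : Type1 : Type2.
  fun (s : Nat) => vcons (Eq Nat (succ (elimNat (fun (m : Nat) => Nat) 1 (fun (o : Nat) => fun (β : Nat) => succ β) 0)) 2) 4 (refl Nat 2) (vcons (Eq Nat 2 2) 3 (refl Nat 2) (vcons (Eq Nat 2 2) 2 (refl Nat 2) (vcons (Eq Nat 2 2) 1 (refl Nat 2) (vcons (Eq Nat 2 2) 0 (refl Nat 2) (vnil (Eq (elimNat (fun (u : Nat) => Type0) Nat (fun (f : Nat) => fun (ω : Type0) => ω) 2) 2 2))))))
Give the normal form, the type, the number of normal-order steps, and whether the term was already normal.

normal form:
  fun (s : Nat) => vcons (Eq Nat 2 2) 4 (refl Nat 2) (vcons (Eq Nat 2 2) 3 (refl Nat 2) (vcons (Eq Nat 2 2) 2 (refl Nat 2) (vcons (Eq Nat 2 2) 1 (refl Nat 2) (vcons (Eq Nat 2 2) 0 (refl Nat 2) (vnil (Eq Nat 2 2))))))
the term's type:
  forall (s : Nat), Vec (Eq Nat 2 2) 5
reduction steps (normal order): 8
term was already normal: no
first redex: an elimNat iota-redex


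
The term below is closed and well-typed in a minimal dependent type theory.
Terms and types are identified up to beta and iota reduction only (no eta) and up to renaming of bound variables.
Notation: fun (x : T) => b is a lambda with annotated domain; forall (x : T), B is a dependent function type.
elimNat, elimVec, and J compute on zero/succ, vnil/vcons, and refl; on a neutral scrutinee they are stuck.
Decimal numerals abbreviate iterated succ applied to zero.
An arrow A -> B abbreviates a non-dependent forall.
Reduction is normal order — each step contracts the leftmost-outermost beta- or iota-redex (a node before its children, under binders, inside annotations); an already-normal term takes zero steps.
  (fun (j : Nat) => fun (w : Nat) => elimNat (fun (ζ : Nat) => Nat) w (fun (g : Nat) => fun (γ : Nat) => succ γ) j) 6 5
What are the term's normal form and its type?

resulting normal form:
  11
inferred type:
  Nat
observation: reduction starts at a beta-redex, and 21 normal-order steps reach the normal form.


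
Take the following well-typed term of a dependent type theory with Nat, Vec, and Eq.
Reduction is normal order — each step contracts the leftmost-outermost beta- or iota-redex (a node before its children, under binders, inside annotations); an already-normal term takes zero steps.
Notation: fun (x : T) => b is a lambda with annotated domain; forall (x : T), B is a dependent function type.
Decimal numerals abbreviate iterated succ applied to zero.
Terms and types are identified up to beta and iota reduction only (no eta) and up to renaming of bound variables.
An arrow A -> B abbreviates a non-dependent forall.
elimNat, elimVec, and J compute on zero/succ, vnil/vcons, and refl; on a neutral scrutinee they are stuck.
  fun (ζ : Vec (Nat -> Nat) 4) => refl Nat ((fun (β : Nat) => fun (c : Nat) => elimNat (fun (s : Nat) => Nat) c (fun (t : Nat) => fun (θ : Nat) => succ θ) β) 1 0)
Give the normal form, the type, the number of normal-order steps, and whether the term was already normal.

normal form:
  fun (ζ : Vec (Nat -> Nat) 4) => refl Nat 1
type:
  Vec (Nat -> Nat) 4 -> Eq Nat 1 1
steps to reach normal form (normal order): 6
started in normal form: no
first redex: a beta-redex


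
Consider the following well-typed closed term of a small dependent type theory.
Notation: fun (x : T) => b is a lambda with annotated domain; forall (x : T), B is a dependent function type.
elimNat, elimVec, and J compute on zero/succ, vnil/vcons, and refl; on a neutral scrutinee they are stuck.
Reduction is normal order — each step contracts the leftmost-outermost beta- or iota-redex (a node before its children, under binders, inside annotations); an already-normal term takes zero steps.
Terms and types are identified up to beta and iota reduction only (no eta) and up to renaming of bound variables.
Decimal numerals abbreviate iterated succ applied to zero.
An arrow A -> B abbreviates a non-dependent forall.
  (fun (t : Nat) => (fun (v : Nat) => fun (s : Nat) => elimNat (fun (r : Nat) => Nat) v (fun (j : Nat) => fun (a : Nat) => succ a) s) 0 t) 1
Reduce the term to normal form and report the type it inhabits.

reduced normal form:
  1
inferred type:
  Nat
observation: normalization takes exactly 7 steps under the normal-order strategy.


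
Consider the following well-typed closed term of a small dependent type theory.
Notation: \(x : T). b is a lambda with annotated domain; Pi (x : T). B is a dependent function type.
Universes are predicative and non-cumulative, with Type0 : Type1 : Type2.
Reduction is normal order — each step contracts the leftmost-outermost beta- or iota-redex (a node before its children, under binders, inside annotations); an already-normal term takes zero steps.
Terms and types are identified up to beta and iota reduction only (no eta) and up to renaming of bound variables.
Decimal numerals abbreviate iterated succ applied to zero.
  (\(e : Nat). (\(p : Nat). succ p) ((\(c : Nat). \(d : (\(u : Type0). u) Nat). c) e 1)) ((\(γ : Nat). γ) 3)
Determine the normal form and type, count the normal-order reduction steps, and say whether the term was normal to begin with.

reduced normal form:
  4
the term's type:
  Nat
steps to reach normal form (normal order): 5
already normal: no
first redex: a beta-redex


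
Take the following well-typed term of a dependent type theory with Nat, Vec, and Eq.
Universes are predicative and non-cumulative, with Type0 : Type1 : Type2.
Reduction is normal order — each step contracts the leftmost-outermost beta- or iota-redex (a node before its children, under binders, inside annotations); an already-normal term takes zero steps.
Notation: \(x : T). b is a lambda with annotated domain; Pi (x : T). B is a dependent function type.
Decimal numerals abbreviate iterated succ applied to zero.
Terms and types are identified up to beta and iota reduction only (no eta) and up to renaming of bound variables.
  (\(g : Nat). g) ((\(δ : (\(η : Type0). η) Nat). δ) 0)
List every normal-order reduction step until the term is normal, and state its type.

normal-order reduction sequence:
  (\(g : Nat). g) ((\(δ : (\(η : Type0). η) Nat). δ) 0)
  ~> (\(g : (\(δ : Type0). δ) Nat). g) 0
  ~> 0
inferred type:
  Nat


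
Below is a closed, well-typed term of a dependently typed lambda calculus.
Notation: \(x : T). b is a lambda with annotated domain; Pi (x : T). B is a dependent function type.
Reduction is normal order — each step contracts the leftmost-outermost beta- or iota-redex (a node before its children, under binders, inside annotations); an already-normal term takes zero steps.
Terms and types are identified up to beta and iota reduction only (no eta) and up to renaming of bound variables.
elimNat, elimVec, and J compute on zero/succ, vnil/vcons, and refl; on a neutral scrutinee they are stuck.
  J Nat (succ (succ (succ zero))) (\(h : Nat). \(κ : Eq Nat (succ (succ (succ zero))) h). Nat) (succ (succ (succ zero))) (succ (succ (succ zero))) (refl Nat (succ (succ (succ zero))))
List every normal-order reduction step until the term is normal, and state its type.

normal-order reduction sequence:
  J Nat (succ (succ (succ zero))) (\(h : Nat). \(κ : Eq Nat (succ (succ (succ zero))) h). Nat) (succ (succ (succ zero))) (succ (succ (succ zero))) (refl Nat (succ (succ (succ zero))))
  ~> succ (succ (succ zero))
the term's type:
  Nat


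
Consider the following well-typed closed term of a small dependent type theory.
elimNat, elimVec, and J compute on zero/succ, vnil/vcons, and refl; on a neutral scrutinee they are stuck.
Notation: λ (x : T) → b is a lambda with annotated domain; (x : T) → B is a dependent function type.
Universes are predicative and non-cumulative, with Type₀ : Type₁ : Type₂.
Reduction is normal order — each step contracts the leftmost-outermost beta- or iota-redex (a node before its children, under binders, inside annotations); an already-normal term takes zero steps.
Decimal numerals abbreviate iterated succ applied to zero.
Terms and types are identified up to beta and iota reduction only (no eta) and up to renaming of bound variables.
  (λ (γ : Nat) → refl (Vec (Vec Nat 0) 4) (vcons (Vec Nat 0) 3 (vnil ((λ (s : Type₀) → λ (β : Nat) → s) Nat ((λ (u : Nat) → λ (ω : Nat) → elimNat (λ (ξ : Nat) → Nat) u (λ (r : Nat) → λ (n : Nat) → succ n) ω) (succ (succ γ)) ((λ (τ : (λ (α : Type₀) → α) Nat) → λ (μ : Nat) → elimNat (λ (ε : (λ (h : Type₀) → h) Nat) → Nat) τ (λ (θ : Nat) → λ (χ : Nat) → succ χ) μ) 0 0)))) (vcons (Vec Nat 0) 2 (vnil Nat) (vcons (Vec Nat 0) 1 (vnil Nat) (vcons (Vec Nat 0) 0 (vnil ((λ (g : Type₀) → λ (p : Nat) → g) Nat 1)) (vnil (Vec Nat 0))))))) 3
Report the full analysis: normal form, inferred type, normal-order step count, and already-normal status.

normal form:
  refl (Vec (Vec Nat 0) 4) (vcons (Vec Nat 0) 3 (vnil Nat) (vcons (Vec Nat 0) 2 (vnil Nat) (vcons (Vec Nat 0) 1 (vnil Nat) (vcons (Vec Nat 0) 0 (vnil Nat) (vnil (Vec Nat 0))))))
type:
  Eq (Vec (Vec Nat 0) 4) (vcons (Vec Nat 0) 3 (vnil Nat) (vcons (Vec Nat 0) 2 (vnil Nat) (vcons (Vec Nat 0) 1 (vnil Nat) (vcons (Vec Nat 0) 0 (vnil Nat) (vnil (Vec Nat 0)))))) (vcons (Vec Nat 0) 3 (vnil Nat) (vcons (Vec Nat 0) 2 (vnil Nat) (vcons (Vec Nat 0) 1 (vnil Nat) (vcons (Vec Nat 0) 0 (vnil Nat) (vnil (Vec Nat 0))))))
normal-order step count: 5
term was already normal: no
first contracted redex: a beta-redex


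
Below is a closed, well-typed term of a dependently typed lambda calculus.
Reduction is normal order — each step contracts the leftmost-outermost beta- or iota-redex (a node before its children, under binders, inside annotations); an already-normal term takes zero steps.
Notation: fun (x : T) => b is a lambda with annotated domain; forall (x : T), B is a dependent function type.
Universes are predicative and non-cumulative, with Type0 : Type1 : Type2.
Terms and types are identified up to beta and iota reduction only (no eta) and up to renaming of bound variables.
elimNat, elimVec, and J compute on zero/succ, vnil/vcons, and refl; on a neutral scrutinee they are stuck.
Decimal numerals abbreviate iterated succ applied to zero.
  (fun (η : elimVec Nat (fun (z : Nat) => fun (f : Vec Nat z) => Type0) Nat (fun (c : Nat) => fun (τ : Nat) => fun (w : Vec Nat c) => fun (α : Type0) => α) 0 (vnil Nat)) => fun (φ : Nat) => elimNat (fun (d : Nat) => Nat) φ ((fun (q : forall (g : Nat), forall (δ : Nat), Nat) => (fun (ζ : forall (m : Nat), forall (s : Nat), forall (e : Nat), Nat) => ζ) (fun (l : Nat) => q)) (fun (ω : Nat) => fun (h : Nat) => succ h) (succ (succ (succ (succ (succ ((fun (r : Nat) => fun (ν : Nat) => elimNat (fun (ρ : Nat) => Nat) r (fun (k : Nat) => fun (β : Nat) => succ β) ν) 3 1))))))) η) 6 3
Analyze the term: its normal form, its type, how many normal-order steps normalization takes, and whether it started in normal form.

reduced normal form:
  9
type:
  Nat
reduction steps (normal order): 39
started in normal form: no
first redex: a beta-redex


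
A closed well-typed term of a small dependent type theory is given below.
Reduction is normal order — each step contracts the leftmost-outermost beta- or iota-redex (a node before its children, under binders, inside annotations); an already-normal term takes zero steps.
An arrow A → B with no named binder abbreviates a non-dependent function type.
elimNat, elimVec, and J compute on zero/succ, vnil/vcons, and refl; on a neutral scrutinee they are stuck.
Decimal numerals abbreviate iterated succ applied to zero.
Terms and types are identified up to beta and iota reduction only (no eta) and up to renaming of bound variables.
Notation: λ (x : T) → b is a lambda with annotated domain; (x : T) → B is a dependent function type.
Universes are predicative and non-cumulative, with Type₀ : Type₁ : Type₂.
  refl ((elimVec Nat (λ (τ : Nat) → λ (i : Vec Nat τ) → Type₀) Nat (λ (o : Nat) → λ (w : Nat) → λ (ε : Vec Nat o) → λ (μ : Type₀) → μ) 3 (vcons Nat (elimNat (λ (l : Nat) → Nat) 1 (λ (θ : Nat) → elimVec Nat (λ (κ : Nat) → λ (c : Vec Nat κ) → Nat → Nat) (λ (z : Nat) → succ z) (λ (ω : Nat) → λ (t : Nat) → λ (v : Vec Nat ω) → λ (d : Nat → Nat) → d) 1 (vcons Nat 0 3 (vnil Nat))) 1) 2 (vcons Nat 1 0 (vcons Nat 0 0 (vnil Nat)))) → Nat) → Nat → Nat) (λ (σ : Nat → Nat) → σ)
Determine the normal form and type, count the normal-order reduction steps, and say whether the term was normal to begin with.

reduced normal form:
  refl ((Nat → Nat) → Nat → Nat) (λ (τ : Nat → Nat) → τ)
type:
  Eq ((Nat → Nat) → Nat → Nat) (λ (τ : Nat → Nat) → τ) (λ (i : Nat → Nat) → i)
reduction steps (normal order): 16
term was already normal: no
first contracted redex: an elimVec iota-redex


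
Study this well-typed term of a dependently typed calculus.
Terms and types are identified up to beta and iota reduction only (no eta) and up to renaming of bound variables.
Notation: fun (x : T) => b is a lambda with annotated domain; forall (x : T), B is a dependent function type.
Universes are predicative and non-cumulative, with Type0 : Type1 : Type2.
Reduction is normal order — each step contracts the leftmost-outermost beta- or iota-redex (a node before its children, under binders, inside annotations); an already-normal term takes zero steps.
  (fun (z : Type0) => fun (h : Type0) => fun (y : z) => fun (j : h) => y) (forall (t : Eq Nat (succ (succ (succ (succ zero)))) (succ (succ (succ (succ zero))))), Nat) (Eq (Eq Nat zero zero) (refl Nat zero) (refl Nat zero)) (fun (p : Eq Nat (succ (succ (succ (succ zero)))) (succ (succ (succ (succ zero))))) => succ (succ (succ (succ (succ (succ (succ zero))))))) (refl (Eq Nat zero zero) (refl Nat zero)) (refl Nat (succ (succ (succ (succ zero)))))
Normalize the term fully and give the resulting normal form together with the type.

normal form:
  succ (succ (succ (succ (succ (succ (succ zero))))))
type:
  Nat
observation: contracting a beta-redex first, the term normalizes in 5 steps.


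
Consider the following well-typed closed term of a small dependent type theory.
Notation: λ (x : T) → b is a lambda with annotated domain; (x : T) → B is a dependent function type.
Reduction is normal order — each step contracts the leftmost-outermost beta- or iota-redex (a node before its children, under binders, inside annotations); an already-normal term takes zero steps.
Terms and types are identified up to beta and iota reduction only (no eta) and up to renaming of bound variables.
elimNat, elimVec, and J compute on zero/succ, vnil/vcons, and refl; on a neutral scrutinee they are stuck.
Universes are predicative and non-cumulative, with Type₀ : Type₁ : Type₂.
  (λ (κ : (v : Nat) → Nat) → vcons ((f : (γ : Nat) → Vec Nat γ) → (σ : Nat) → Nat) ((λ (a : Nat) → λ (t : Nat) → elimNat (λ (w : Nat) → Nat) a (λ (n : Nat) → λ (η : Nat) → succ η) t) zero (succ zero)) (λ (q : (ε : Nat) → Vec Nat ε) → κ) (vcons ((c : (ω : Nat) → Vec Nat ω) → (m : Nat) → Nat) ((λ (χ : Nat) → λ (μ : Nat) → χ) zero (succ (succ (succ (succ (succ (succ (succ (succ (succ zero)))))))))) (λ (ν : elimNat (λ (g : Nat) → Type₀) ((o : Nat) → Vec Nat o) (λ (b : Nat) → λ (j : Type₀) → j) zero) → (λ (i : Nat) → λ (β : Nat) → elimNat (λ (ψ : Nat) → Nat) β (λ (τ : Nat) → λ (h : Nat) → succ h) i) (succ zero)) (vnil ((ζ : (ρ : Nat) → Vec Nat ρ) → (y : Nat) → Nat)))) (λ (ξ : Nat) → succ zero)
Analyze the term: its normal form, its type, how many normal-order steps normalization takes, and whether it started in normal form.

resulting normal form:
  vcons ((κ : (v : Nat) → Vec Nat v) → (f : Nat) → Nat) (succ zero) (λ (γ : (σ : Nat) → Vec Nat σ) → λ (a : Nat) → succ zero) (vcons ((t : (w : Nat) → Vec Nat w) → (n : Nat) → Nat) zero (λ (η : (q : Nat) → Vec Nat q) → λ (ε : Nat) → succ ε) (vnil ((c : (ω : Nat) → Vec Nat ω) → (m : Nat) → Nat)))
inferred type:
  Vec ((κ : (v : Nat) → Vec Nat v) → (f : Nat) → Nat) (succ (succ zero))
steps to reach normal form (normal order): 15
started in normal form: no
first contracted redex: a beta-redex


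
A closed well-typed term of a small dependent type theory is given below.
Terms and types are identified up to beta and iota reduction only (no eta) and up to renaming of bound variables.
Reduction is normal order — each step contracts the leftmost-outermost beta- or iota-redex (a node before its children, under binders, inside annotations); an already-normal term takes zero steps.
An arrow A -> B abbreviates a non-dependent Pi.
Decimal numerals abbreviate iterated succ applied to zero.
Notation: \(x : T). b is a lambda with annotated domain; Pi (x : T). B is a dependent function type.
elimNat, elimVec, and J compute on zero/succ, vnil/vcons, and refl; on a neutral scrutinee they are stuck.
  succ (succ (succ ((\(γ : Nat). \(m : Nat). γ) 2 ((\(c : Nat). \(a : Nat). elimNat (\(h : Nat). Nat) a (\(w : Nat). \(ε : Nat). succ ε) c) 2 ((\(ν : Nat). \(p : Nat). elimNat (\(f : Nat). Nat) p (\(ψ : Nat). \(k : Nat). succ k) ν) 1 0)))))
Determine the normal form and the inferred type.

resulting normal form:
  5
the term's type:
  Nat
observation: normalization takes exactly 2 steps under the normal-order strategy.


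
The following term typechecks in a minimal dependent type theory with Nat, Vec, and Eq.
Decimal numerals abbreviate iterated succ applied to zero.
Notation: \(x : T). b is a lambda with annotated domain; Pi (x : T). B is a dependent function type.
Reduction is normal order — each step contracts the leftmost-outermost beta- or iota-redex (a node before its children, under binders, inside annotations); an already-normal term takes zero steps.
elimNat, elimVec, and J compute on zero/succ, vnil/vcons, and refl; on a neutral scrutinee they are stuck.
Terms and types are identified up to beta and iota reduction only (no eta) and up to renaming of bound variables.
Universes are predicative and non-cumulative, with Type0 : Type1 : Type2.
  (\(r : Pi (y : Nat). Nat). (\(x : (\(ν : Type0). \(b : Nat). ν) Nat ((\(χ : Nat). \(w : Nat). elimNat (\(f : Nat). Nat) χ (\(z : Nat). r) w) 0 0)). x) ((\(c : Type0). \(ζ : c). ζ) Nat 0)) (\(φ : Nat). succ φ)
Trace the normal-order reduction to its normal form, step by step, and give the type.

normal-order reduction sequence:
  (\(r : Pi (y : Nat). Nat). (\(x : (\(ν : Type0). \(b : Nat). ν) Nat ((\(χ : Nat). \(w : Nat). elimNat (\(f : Nat). Nat) χ (\(z : Nat). r) w) 0 0)). x) ((\(c : Type0). \(ζ : c). ζ) Nat 0)) (\(φ : Nat). succ φ)
  ~> (\(r : (\(y : Type0). \(x : Nat). y) Nat ((\(ν : Nat). \(b : Nat). elimNat (\(χ : Nat). Nat) ν (\(w : Nat). \(f : Nat). succ f) b) 0 0)). r) ((\(z : Type0). \(c : z). c) Nat 0)
  ~> (\(r : Type0). \(y : r). y) Nat 0
  ~> (\(r : Nat). r) 0
  ~> 0
type:
  Nat


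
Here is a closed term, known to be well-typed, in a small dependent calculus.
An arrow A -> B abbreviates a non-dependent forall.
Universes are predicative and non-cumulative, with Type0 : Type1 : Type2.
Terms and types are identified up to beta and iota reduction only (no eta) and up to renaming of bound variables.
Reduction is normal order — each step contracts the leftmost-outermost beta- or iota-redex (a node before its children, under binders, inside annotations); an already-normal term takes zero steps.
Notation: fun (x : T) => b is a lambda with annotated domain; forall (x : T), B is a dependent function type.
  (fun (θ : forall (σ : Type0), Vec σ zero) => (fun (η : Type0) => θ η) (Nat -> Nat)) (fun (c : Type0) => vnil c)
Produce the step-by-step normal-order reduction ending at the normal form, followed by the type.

reduction (normal order):
  (fun (θ : forall (σ : Type0), Vec σ zero) => (fun (η : Type0) => θ η) (Nat -> Nat)) (fun (c : Type0) => vnil c)
  ~> (fun (θ : Type0) => (fun (σ : Type0) => vnil σ) θ) (Nat -> Nat)
  ~> (fun (θ : Type0) => vnil θ) (Nat -> Nat)
  ~> vnil (Nat -> Nat)
inferred type:
  Vec (Nat -> Nat) zero


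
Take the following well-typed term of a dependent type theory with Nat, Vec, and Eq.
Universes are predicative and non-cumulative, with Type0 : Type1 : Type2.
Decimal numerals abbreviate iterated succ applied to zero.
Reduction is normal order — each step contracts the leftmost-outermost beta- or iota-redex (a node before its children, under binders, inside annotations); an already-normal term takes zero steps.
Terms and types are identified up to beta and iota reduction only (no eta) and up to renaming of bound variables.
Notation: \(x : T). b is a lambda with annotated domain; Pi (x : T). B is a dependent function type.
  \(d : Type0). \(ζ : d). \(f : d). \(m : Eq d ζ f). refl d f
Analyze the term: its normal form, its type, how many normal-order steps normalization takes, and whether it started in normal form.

resulting normal form:
  \(d : Type0). \(ζ : d). \(f : d). \(m : Eq d ζ f). refl d f
the term's type:
  Pi (d : Type0). Pi (ζ : d). Pi (f : d). Pi (m : Eq d ζ f). Eq d f f
reduction steps (normal order): 0
already normal: yes


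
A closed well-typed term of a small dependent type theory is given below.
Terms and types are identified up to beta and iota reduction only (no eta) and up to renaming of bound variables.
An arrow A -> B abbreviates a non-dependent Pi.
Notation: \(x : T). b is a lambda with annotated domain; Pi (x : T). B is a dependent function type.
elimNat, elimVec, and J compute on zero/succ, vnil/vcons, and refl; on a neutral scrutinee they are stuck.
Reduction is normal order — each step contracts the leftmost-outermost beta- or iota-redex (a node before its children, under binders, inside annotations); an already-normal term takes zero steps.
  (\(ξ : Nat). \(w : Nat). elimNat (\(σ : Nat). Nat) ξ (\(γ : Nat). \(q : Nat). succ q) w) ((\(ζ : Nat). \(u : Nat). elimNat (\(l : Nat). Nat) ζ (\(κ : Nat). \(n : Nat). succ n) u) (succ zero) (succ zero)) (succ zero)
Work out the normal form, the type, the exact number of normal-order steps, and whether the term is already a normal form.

normal form:
  succ (succ (succ zero))
inferred type:
  Nat
normal-order step count: 12
already normal: no
first contracted redex: a beta-redex


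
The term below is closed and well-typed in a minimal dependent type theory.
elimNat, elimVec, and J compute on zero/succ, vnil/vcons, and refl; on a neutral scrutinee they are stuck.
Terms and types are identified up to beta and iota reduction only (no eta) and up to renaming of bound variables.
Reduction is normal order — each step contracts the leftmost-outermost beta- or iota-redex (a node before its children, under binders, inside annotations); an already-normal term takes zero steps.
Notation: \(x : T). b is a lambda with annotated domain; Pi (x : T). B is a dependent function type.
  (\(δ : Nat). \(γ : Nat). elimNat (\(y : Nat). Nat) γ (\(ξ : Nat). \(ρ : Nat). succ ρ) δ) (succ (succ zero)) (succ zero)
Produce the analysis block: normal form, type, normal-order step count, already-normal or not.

normal form:
  succ (succ (succ zero))
type:
  Nat
steps to reach normal form (normal order): 9
term was already normal: no
first redex: a beta-redex


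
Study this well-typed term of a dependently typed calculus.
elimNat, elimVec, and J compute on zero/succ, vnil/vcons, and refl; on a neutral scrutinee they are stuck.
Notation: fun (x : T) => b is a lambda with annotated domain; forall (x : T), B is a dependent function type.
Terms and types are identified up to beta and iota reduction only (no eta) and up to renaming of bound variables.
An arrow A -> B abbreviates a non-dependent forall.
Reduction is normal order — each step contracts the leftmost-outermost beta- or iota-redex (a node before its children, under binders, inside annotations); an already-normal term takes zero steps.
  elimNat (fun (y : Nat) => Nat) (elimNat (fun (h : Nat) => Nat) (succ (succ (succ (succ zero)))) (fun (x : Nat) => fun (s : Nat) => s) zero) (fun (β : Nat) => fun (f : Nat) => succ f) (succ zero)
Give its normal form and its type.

reduced normal form:
  succ (succ (succ (succ (succ zero))))
inferred type:
  Nat


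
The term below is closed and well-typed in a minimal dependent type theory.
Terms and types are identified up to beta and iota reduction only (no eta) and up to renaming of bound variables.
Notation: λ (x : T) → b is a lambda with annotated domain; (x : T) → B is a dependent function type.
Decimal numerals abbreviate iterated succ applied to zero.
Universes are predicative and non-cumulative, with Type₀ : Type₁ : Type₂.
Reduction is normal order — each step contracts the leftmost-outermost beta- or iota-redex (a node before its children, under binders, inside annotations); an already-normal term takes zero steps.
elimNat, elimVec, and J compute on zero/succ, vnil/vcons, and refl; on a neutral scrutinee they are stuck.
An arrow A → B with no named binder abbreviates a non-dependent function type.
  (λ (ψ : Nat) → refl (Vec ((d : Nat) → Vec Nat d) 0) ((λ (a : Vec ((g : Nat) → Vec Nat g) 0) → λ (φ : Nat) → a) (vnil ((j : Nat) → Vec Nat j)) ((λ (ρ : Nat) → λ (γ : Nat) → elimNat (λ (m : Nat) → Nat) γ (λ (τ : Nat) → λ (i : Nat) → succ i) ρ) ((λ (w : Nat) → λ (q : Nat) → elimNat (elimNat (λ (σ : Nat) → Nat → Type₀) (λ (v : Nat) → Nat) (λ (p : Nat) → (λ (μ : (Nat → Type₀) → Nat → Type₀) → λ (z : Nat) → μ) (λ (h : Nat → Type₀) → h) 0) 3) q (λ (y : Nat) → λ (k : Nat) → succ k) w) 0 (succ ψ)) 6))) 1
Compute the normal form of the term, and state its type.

resulting normal form:
  refl (Vec ((ψ : Nat) → Vec Nat ψ) 0) (vnil ((d : Nat) → Vec Nat d))
the term's type:
  Eq (Vec ((ψ : Nat) → Vec Nat ψ) 0) (vnil ((d : Nat) → Vec Nat d)) (vnil ((a : Nat) → Vec Nat a))


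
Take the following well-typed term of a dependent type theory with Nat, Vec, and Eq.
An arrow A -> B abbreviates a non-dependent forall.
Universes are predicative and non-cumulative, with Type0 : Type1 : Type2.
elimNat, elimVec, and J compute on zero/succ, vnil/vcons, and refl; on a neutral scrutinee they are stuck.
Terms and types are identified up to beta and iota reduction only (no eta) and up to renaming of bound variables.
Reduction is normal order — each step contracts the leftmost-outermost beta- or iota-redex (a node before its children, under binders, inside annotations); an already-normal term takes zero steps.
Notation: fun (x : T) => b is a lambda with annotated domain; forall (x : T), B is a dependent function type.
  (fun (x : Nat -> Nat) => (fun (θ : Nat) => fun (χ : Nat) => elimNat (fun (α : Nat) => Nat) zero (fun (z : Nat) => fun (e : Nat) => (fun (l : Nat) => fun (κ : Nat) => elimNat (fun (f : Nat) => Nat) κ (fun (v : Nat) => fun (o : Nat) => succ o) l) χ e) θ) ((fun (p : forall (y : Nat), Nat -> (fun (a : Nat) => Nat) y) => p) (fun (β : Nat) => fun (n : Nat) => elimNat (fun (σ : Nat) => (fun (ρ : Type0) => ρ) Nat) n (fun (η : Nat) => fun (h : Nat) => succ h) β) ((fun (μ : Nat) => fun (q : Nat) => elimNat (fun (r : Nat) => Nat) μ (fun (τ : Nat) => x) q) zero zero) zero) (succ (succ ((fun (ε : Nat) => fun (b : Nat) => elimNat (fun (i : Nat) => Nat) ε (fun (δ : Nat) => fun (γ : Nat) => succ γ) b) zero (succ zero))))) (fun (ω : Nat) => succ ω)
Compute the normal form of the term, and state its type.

normal form:
  zero
inferred type:
  Nat
observation: 30 normal-order steps separate the term from its normal form.


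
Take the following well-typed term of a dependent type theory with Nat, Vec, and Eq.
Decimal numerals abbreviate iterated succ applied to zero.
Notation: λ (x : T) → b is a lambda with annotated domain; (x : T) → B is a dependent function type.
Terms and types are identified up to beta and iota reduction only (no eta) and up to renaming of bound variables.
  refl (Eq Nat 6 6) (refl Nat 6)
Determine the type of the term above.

type:
  Eq (Eq Nat 6 6) (refl Nat 6) (refl Nat 6)


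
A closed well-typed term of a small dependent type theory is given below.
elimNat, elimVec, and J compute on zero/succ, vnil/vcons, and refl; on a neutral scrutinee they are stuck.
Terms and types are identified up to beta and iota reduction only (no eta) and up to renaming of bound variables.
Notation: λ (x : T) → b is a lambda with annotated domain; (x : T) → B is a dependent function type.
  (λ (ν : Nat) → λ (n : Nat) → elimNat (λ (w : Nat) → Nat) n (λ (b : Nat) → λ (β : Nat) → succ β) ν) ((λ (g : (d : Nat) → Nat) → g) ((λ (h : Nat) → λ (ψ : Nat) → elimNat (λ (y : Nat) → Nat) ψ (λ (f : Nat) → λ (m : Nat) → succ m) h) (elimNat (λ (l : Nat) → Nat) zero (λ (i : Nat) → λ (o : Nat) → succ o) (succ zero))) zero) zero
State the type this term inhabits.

type:
  Nat


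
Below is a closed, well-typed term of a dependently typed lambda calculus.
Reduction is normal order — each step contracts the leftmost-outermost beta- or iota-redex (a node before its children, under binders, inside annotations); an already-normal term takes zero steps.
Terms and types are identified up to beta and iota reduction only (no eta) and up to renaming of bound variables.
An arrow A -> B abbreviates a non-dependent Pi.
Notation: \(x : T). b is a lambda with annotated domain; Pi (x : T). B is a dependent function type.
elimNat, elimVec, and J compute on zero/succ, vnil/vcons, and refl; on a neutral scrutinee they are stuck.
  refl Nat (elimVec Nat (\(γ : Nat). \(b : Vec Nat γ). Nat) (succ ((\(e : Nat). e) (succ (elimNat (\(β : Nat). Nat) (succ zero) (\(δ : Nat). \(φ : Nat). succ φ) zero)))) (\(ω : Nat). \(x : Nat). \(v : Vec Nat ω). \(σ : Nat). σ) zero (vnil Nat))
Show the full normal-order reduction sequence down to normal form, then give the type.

normal-order reduction:
  refl Nat (elimVec Nat (\(γ : Nat). \(b : Vec Nat γ). Nat) (succ ((\(e : Nat). e) (succ (elimNat (\(β : Nat). Nat) (succ zero) (\(δ : Nat). \(φ : Nat). succ φ) zero)))) (\(ω : Nat). \(x : Nat). \(v : Vec Nat ω). \(σ : Nat). σ) zero (vnil Nat))
  ~> refl Nat (succ ((\(γ : Nat). γ) (succ (elimNat (\(b : Nat). Nat) (succ zero) (\(e : Nat). \(β : Nat). succ β) zero))))
  ~> refl Nat (succ (succ (elimNat (\(γ : Nat). Nat) (succ zero) (\(b : Nat). \(e : Nat). succ e) zero)))
  ~> refl Nat (succ (succ (succ zero)))
the term's type:
  Eq Nat (succ (succ (succ zero))) (succ (succ (succ zero)))


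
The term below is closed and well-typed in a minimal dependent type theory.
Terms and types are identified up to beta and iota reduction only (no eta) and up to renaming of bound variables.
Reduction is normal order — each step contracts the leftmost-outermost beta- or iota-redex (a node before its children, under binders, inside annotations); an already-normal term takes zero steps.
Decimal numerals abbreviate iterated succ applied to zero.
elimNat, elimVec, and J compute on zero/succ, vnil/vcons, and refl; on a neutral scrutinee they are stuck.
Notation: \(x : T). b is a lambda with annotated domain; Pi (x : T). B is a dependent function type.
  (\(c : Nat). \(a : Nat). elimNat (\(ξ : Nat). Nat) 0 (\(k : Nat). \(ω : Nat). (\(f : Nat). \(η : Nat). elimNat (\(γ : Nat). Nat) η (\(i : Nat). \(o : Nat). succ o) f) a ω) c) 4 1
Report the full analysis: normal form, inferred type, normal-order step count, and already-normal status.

reduced normal form:
  4
the term's type:
  Nat
reduction steps (normal order): 39
already normal: no
first redex: a beta-redex


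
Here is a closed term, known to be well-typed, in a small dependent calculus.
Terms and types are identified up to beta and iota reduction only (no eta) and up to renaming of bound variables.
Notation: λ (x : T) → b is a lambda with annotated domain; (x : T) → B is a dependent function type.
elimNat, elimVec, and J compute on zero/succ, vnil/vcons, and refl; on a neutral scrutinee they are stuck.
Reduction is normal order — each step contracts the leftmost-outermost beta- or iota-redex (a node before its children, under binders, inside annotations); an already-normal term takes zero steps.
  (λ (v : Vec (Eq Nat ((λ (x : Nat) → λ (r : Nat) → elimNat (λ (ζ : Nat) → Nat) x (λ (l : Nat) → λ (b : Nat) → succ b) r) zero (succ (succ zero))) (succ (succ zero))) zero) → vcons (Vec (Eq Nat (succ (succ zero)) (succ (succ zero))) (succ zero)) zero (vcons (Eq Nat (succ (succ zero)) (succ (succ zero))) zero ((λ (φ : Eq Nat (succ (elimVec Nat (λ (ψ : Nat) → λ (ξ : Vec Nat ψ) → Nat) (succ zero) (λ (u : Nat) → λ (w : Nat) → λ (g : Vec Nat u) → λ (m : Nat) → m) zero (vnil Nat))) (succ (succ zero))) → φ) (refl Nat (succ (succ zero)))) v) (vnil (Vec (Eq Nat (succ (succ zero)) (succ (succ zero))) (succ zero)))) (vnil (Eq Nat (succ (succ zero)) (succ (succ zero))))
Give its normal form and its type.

resulting normal form:
  vcons (Vec (Eq Nat (succ (succ zero)) (succ (succ zero))) (succ zero)) zero (vcons (Eq Nat (succ (succ zero)) (succ (succ zero))) zero (refl Nat (succ (succ zero))) (vnil (Eq Nat (succ (succ zero)) (succ (succ zero))))) (vnil (Vec (Eq Nat (succ (succ zero)) (succ (succ zero))) (succ zero)))
inferred type:
  Vec (Vec (Eq Nat (succ (succ zero)) (succ (succ zero))) (succ zero)) (succ zero)


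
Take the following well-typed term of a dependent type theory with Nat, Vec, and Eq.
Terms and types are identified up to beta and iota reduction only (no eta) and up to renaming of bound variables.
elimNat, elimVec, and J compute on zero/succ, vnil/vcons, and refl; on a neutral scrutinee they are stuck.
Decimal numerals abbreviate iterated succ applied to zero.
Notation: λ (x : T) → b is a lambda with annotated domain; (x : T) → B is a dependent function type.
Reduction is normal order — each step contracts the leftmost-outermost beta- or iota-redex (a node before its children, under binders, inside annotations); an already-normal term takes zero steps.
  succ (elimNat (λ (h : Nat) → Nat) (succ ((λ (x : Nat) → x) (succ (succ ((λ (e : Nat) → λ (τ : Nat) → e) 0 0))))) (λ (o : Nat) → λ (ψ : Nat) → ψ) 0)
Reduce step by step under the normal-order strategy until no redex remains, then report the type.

reduction (normal order):
  succ (elimNat (λ (h : Nat) → Nat) (succ ((λ (x : Nat) → x) (succ (succ ((λ (e : Nat) → λ (τ : Nat) → e) 0 0))))) (λ (o : Nat) → λ (ψ : Nat) → ψ) 0)
  ~> succ (succ ((λ (h : Nat) → h) (succ (succ ((λ (x : Nat) → λ (e : Nat) → x) 0 0)))))
  ~> succ (succ (succ (succ ((λ (h : Nat) → λ (x : Nat) → h) 0 0))))
  ~> succ (succ (succ (succ ((λ (h : Nat) → 0) 0))))
  ~> 4
type:
  Nat


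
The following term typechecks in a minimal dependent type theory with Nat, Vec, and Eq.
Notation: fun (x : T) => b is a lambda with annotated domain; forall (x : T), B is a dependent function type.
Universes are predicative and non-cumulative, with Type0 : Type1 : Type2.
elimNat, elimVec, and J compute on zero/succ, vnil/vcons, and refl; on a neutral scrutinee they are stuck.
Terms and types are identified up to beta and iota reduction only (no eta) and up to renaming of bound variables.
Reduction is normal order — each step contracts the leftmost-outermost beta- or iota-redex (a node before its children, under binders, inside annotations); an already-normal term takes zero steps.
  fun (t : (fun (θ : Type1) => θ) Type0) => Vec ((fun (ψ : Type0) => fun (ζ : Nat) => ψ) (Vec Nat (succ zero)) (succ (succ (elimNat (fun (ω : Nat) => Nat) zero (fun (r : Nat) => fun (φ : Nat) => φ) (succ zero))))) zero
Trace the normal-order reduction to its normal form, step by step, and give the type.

normal-order reduction:
  fun (t : (fun (θ : Type1) => θ) Type0) => Vec ((fun (ψ : Type0) => fun (ζ : Nat) => ψ) (Vec Nat (succ zero)) (succ (succ (elimNat (fun (ω : Nat) => Nat) zero (fun (r : Nat) => fun (φ : Nat) => φ) (succ zero))))) zero
  ~> fun (t : Type0) => Vec ((fun (θ : Type0) => fun (ψ : Nat) => θ) (Vec Nat (succ zero)) (succ (succ (elimNat (fun (ζ : Nat) => Nat) zero (fun (ω : Nat) => fun (r : Nat) => r) (succ zero))))) zero
  ~> fun (t : Type0) => Vec ((fun (θ : Nat) => Vec Nat (succ zero)) (succ (succ (elimNat (fun (ψ : Nat) => Nat) zero (fun (ζ : Nat) => fun (ω : Nat) => ω) (succ zero))))) zero
  ~> fun (t : Type0) => Vec (Vec Nat (succ zero)) zero
the term's type:
  forall (t : Type0), Type0


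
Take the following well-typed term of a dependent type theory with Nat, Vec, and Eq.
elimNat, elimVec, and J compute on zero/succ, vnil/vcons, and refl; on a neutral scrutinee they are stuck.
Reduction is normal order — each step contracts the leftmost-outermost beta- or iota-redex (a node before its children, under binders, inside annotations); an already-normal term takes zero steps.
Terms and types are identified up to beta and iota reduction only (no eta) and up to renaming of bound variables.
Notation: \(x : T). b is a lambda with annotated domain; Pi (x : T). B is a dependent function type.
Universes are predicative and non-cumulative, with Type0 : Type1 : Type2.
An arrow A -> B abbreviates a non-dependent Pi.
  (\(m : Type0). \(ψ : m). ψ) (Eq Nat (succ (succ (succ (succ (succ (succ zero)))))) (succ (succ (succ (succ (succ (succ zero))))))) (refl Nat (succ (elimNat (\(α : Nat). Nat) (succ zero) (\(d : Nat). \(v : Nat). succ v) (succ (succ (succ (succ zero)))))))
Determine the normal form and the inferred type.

reduced normal form:
  refl Nat (succ (succ (succ (succ (succ (succ zero))))))
the term's type:
  Eq Nat (succ (succ (succ (succ (succ (succ zero)))))) (succ (succ (succ (succ (succ (succ zero))))))
observation: 15 normal-order steps separate the term from its normal form.
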